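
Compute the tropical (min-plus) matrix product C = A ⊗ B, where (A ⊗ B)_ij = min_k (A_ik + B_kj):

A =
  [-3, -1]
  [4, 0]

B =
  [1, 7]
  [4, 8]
A ⊗ B =
  [-2, 4]
  [4, 8]

Apply the min-plus product entry-by-entry:
  C[0][0] = min over k of (A[0][0] + B[0][0] = -3 + 1 = -2, A[0][1] + B[1][0] = -1 + 4 = 3) = -2 (attained at k = 0)
  C[0][1] = min over k of (A[0][0] + B[0][1] = -3 + 7 = 4, A[0][1] + B[1][1] = -1 + 8 = 7) = 4 (attained at k = 0)
  C[1][0] = min over k of (A[1][0] + B[0][0] = 4 + 1 = 5, A[1][1] + B[1][0] = 0 + 4 = 4) = 4 (attained at k = 1)
  C[1][1] = min over k of (A[1][0] + B[0][1] = 4 + 7 = 11, A[1][1] + B[1][1] = 0 + 8 = 8) = 8 (attained at k = 1)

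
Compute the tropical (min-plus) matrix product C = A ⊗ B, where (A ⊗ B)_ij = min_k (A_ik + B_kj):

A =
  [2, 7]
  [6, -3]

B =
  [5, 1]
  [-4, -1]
A ⊗ B =
  [3, 3]
  [-7, -4]

Apply the min-plus product entry-by-entry:
  C[0][0] = min over k of (A[0][0] + B[0][0] = 2 + 5 = 7, A[0][1] + B[1][0] = 7 + -4 = 3) = 3 (attained at k = 1)
  C[0][1] = min over k of (A[0][0] + B[0][1] = 2 + 1 = 3, A[0][1] + B[1][1] = 7 + -1 = 6) = 3 (attained at k = 0)
  C[1][0] = min over k of (A[1][0] + B[0][0] = 6 + 5 = 11, A[1][1] + B[1][0] = -3 + -4 = -7) = -7 (attained at k = 1)
  C[1][1] = min over k of (A[1][0] + B[0][1] = 6 + 1 = 7, A[1][1] + B[1][1] = -3 + -1 = -4) = -4 (attained at k = 1)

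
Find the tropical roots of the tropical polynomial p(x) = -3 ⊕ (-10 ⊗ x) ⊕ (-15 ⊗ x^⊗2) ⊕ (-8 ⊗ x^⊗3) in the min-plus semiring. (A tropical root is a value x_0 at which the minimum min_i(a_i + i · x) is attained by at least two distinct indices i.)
Roots: {-7, 5, 7}

Each tropical root is a break point of the lower envelope of the lines y = a_i + i · x (there are 4 lines, with slopes 0, 1, ..., 3). Only the lines that attain the minimum somewhere contribute to roots; other lines are dominated. Here the surviving (envelope) indices are i = 3, i = 2, i = 1, i = 0.
Intersections between consecutive envelope lines give the roots: for adjacent envelope indices i < j the intersection is x = (a_i − a_j) / (j − i). Reading off the sorted break points: {-7, 5, 7}.
Verification: at each break x_0, at least two indices attain the minimum of min_i(a_i + i · x_0).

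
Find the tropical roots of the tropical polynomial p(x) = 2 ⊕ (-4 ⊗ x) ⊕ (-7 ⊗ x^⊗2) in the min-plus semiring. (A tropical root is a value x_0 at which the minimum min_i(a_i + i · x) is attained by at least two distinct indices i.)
Roots: {3, 6}

Each tropical root is a break point of the lower envelope of the lines y = a_i + i · x (there are 3 lines, with slopes 0, 1, ..., 2). Only the lines that attain the minimum somewhere contribute to roots; other lines are dominated. Here the surviving (envelope) indices are i = 2, i = 1, i = 0.
Intersections between consecutive envelope lines give the roots: for adjacent envelope indices i < j the intersection is x = (a_i − a_j) / (j − i). Reading off the sorted break points: {3, 6}.
Verification: at each break x_0, at least two indices attain the minimum of min_i(a_i + i · x_0).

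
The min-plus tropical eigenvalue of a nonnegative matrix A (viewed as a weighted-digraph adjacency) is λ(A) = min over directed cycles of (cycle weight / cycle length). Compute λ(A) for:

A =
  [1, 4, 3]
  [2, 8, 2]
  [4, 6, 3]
λ(A) = 1

Enumerate directed cycles and compute their means (weight / length). Sample:
  cycle 0 → 0: weight = 1, length = 1, mean = 1/1 ≈ 1.000
  cycle 1 → 1: weight = 8, length = 1, mean = 8/1 ≈ 8.000
  cycle 2 → 2: weight = 3, length = 1, mean = 3/1 ≈ 3.000
  cycle 0 → 1 → 0: weight = 6, length = 2, mean = 6/2 ≈ 3.000
  cycle 0 → 2 → 0: weight = 7, length = 2, mean = 7/2 ≈ 3.500
  cycle 1 → 0 → 1: weight = 6, length = 2, mean = 6/2 ≈ 3.000
Minimum mean = 1.000, attained e.g. along the cycle 0 → 0 with weight 1 and length 1. So λ(A) = 1/1 = 1.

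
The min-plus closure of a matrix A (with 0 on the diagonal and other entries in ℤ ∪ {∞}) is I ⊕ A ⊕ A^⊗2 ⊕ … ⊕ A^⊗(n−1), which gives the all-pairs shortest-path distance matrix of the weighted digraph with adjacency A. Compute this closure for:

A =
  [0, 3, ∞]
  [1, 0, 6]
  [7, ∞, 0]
Closure =
  [0, 3, 9]
  [1, 0, 6]
  [7, 10, 0]

This is the Floyd-Warshall all-pairs shortest-path computation. For each intermediate vertex k = 0, 1, …, 2, update dist[i][j] ← min(dist[i][j], dist[i][k] + dist[k][j]). The final matrix gives, for each (i, j), the minimum total weight of any directed path from i to j (possibly empty when i = j).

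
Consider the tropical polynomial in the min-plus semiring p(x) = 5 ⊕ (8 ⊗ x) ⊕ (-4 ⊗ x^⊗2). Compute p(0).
p(0) = -4

A tropical monomial a ⊗ x^⊗i evaluates to a + i · x. Evaluating each term at x = 0:
  Term 0 contributes 5 + 0 · 0 = 5
  Term 1 contributes 8 + 1 · 0 = 8
  Term 2 contributes -4 + 2 · 0 = -4
p(0) = ⊕ of these = min[5, 8, -4] = -4.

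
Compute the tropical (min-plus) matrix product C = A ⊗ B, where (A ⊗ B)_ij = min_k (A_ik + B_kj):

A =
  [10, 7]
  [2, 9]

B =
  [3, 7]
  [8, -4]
A ⊗ B =
  [13, 3]
  [5, 5]

Apply the min-plus product entry-by-entry:
  C[0][0] = min over k of (A[0][0] + B[0][0] = 10 + 3 = 13, A[0][1] + B[1][0] = 7 + 8 = 15) = 13 (attained at k = 0)
  C[0][1] = min over k of (A[0][0] + B[0][1] = 10 + 7 = 17, A[0][1] + B[1][1] = 7 + -4 = 3) = 3 (attained at k = 1)
  C[1][0] = min over k of (A[1][0] + B[0][0] = 2 + 3 = 5, A[1][1] + B[1][0] = 9 + 8 = 17) = 5 (attained at k = 0)
  C[1][1] = min over k of (A[1][0] + B[0][1] = 2 + 7 = 9, A[1][1] + B[1][1] = 9 + -4 = 5) = 5 (attained at k = 1)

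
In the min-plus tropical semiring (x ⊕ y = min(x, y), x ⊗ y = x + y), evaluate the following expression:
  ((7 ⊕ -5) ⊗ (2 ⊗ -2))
((7 ⊕ -5) ⊗ (2 ⊗ -2)) = -5

Expand innermost to outermost. Recall ⊕ takes the minimum of its arguments and ⊗ takes their sum. Working out the expression ((7 ⊕ -5) ⊗ (2 ⊗ -2)) gives -5.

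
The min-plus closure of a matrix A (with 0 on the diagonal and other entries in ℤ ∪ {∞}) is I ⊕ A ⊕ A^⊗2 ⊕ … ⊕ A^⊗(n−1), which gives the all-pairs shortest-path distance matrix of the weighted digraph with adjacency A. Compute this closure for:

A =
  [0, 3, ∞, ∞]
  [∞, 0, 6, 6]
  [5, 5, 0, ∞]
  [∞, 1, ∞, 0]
Closure =
  [0, 3, 9, 9]
  [11, 0, 6, 6]
  [5, 5, 0, 11]
  [12, 1, 7, 0]

This is the Floyd-Warshall all-pairs shortest-path computation. For each intermediate vertex k = 0, 1, …, 3, update dist[i][j] ← min(dist[i][j], dist[i][k] + dist[k][j]). The final matrix gives, for each (i, j), the minimum total weight of any directed path from i to j (possibly empty when i = j).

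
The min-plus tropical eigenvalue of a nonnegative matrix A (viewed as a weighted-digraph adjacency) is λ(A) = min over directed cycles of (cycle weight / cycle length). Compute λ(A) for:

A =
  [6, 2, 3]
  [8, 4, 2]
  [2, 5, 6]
λ(A) = 2

Enumerate directed cycles and compute their means (weight / length). Sample:
  cycle 0 → 0: weight = 6, length = 1, mean = 6/1 ≈ 6.000
  cycle 1 → 1: weight = 4, length = 1, mean = 4/1 ≈ 4.000
  cycle 2 → 2: weight = 6, length = 1, mean = 6/1 ≈ 6.000
  cycle 0 → 1 → 0: weight = 10, length = 2, mean = 10/2 ≈ 5.000
  cycle 0 → 2 → 0: weight = 5, length = 2, mean = 5/2 ≈ 2.500
  cycle 1 → 0 → 1: weight = 10, length = 2, mean = 10/2 ≈ 5.000
Minimum mean = 2.000, attained e.g. along the cycle 0 → 1 → 2 → 0 with weight 6 and length 3. So λ(A) = 6/3 = 2.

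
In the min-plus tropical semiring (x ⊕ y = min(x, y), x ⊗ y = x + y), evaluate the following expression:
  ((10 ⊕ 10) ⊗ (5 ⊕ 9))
((10 ⊕ 10) ⊗ (5 ⊕ 9)) = 15

Expand innermost to outermost. Recall ⊕ takes the minimum of its arguments and ⊗ takes their sum. Working out the expression ((10 ⊕ 10) ⊗ (5 ⊕ 9)) gives 15.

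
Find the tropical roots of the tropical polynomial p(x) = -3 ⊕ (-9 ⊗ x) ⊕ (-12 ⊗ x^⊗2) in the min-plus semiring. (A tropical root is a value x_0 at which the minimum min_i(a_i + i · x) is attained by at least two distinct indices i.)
Roots: {3, 6}

Each tropical root is a break point of the lower envelope of the lines y = a_i + i · x (there are 3 lines, with slopes 0, 1, ..., 2). Only the lines that attain the minimum somewhere contribute to roots; other lines are dominated. Here the surviving (envelope) indices are i = 2, i = 1, i = 0.
Intersections between consecutive envelope lines give the roots: for adjacent envelope indices i < j the intersection is x = (a_i − a_j) / (j − i). Reading off the sorted break points: {3, 6}.
Verification: at each break x_0, at least two indices attain the minimum of min_i(a_i + i · x_0).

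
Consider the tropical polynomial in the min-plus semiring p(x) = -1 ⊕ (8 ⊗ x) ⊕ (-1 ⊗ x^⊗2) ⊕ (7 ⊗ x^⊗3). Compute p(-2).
p(-2) = -5

A tropical monomial a ⊗ x^⊗i evaluates to a + i · x. Evaluating each term at x = -2:
  Term 0 contributes -1 + 0 · -2 = -1
  Term 1 contributes 8 + 1 · -2 = 6
  Term 2 contributes -1 + 2 · -2 = -5
  Term 3 contributes 7 + 3 · -2 = 1
p(-2) = ⊕ of these = min[-1, 6, -5, 1] = -5.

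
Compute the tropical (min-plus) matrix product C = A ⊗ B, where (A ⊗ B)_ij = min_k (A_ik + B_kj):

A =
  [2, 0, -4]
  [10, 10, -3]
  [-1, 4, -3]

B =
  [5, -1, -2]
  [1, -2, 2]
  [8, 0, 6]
A ⊗ B =
  [1, -4, 0]
  [5, -3, 3]
  [4, -3, -3]

Apply the min-plus product entry-by-entry:
  C[0][0] = min over k of (A[0][0] + B[0][0] = 2 + 5 = 7, A[0][1] + B[1][0] = 0 + 1 = 1, A[0][2] + B[2][0] = -4 + 8 = 4) = 1 (attained at k = 1)
  C[0][1] = min over k of (A[0][0] + B[0][1] = 2 + -1 = 1, A[0][1] + B[1][1] = 0 + -2 = -2, A[0][2] + B[2][1] = -4 + 0 = -4) = -4 (attained at k = 2)
  C[0][2] = min over k of (A[0][0] + B[0][2] = 2 + -2 = 0, A[0][1] + B[1][2] = 0 + 2 = 2, A[0][2] + B[2][2] = -4 + 6 = 2) = 0 (attained at k = 0)
  C[1][0] = min over k of (A[1][0] + B[0][0] = 10 + 5 = 15, A[1][1] + B[1][0] = 10 + 1 = 11, A[1][2] + B[2][0] = -3 + 8 = 5) = 5 (attained at k = 2)
  C[1][1] = min over k of (A[1][0] + B[0][1] = 10 + -1 = 9, A[1][1] + B[1][1] = 10 + -2 = 8, A[1][2] + B[2][1] = -3 + 0 = -3) = -3 (attained at k = 2)
  C[1][2] = min over k of (A[1][0] + B[0][2] = 10 + -2 = 8, A[1][1] + B[1][2] = 10 + 2 = 12, A[1][2] + B[2][2] = -3 + 6 = 3) = 3 (attained at k = 2)
  C[2][0] = min over k of (A[2][0] + B[0][0] = -1 + 5 = 4, A[2][1] + B[1][0] = 4 + 1 = 5, A[2][2] + B[2][0] = -3 + 8 = 5) = 4 (attained at k = 0)
  C[2][1] = min over k of (A[2][0] + B[0][1] = -1 + -1 = -2, A[2][1] + B[1][1] = 4 + -2 = 2, A[2][2] + B[2][1] = -3 + 0 = -3) = -3 (attained at k = 2)
  C[2][2] = min over k of (A[2][0] + B[0][2] = -1 + -2 = -3, A[2][1] + B[1][2] = 4 + 2 = 6, A[2][2] + B[2][2] = -3 + 6 = 3) = -3 (attained at k = 0)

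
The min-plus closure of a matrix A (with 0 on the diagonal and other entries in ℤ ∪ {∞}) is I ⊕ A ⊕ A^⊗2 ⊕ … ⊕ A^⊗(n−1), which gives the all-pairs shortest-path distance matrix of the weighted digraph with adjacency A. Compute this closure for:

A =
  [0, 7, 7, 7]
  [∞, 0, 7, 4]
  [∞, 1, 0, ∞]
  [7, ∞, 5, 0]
Closure =
  [0, 7, 7, 7]
  [11, 0, 7, 4]
  [12, 1, 0, 5]
  [7, 6, 5, 0]

This is the Floyd-Warshall all-pairs shortest-path computation. For each intermediate vertex k = 0, 1, …, 3, update dist[i][j] ← min(dist[i][j], dist[i][k] + dist[k][j]). The final matrix gives, for each (i, j), the minimum total weight of any directed path from i to j (possibly empty when i = j).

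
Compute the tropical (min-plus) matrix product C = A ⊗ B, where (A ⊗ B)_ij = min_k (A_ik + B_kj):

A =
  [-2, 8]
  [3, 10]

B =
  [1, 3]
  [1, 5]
A ⊗ B =
  [-1, 1]
  [4, 6]

Apply the min-plus product entry-by-entry:
  C[0][0] = min over k of (A[0][0] + B[0][0] = -2 + 1 = -1, A[0][1] + B[1][0] = 8 + 1 = 9) = -1 (attained at k = 0)
  C[0][1] = min over k of (A[0][0] + B[0][1] = -2 + 3 = 1, A[0][1] + B[1][1] = 8 + 5 = 13) = 1 (attained at k = 0)
  C[1][0] = min over k of (A[1][0] + B[0][0] = 3 + 1 = 4, A[1][1] + B[1][0] = 10 + 1 = 11) = 4 (attained at k = 0)
  C[1][1] = min over k of (A[1][0] + B[0][1] = 3 + 3 = 6, A[1][1] + B[1][1] = 10 + 5 = 15) = 6 (attained at k = 0)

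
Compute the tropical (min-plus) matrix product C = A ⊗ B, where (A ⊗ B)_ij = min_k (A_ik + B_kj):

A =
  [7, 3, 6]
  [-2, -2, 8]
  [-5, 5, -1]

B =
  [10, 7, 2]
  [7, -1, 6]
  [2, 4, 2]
A ⊗ B =
  [8, 2, 8]
  [5, -3, 0]
  [1, 2, -3]

Apply the min-plus product entry-by-entry:
  C[0][0] = min over k of (A[0][0] + B[0][0] = 7 + 10 = 17, A[0][1] + B[1][0] = 3 + 7 = 10, A[0][2] + B[2][0] = 6 + 2 = 8) = 8 (attained at k = 2)
  C[0][1] = min over k of (A[0][0] + B[0][1] = 7 + 7 = 14, A[0][1] + B[1][1] = 3 + -1 = 2, A[0][2] + B[2][1] = 6 + 4 = 10) = 2 (attained at k = 1)
  C[0][2] = min over k of (A[0][0] + B[0][2] = 7 + 2 = 9, A[0][1] + B[1][2] = 3 + 6 = 9, A[0][2] + B[2][2] = 6 + 2 = 8) = 8 (attained at k = 2)
  C[1][0] = min over k of (A[1][0] + B[0][0] = -2 + 10 = 8, A[1][1] + B[1][0] = -2 + 7 = 5, A[1][2] + B[2][0] = 8 + 2 = 10) = 5 (attained at k = 1)
  C[1][1] = min over k of (A[1][0] + B[0][1] = -2 + 7 = 5, A[1][1] + B[1][1] = -2 + -1 = -3, A[1][2] + B[2][1] = 8 + 4 = 12) = -3 (attained at k = 1)
  C[1][2] = min over k of (A[1][0] + B[0][2] = -2 + 2 = 0, A[1][1] + B[1][2] = -2 + 6 = 4, A[1][2] + B[2][2] = 8 + 2 = 10) = 0 (attained at k = 0)
  C[2][0] = min over k of (A[2][0] + B[0][0] = -5 + 10 = 5, A[2][1] + B[1][0] = 5 + 7 = 12, A[2][2] + B[2][0] = -1 + 2 = 1) = 1 (attained at k = 2)
  C[2][1] = min over k of (A[2][0] + B[0][1] = -5 + 7 = 2, A[2][1] + B[1][1] = 5 + -1 = 4, A[2][2] + B[2][1] = -1 + 4 = 3) = 2 (attained at k = 0)
  C[2][2] = min over k of (A[2][0] + B[0][2] = -5 + 2 = -3, A[2][1] + B[1][2] = 5 + 6 = 11, A[2][2] + B[2][2] = -1 + 2 = 1) = -3 (attained at k = 0)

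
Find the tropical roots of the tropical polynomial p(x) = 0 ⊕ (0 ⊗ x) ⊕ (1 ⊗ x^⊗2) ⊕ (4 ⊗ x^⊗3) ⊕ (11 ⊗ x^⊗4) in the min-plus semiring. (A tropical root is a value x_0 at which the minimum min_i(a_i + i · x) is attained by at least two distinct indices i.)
Roots: {-7, -3, -1, 0}

Each tropical root is a break point of the lower envelope of the lines y = a_i + i · x (there are 5 lines, with slopes 0, 1, ..., 4). Only the lines that attain the minimum somewhere contribute to roots; other lines are dominated. Here the surviving (envelope) indices are i = 4, i = 3, i = 2, i = 1, i = 0.
Intersections between consecutive envelope lines give the roots: for adjacent envelope indices i < j the intersection is x = (a_i − a_j) / (j − i). Reading off the sorted break points: {-7, -3, -1, 0}.
Verification: at each break x_0, at least two indices attain the minimum of min_i(a_i + i · x_0).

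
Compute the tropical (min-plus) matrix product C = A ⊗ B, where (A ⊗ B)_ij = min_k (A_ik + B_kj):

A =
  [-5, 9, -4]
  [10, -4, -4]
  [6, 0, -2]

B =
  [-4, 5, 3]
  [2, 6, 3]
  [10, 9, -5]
A ⊗ B =
  [-9, 0, -9]
  [-2, 2, -9]
  [2, 6, -7]

Apply the min-plus product entry-by-entry:
  C[0][0] = min over k of (A[0][0] + B[0][0] = -5 + -4 = -9, A[0][1] + B[1][0] = 9 + 2 = 11, A[0][2] + B[2][0] = -4 + 10 = 6) = -9 (attained at k = 0)
  C[0][1] = min over k of (A[0][0] + B[0][1] = -5 + 5 = 0, A[0][1] + B[1][1] = 9 + 6 = 15, A[0][2] + B[2][1] = -4 + 9 = 5) = 0 (attained at k = 0)
  C[0][2] = min over k of (A[0][0] + B[0][2] = -5 + 3 = -2, A[0][1] + B[1][2] = 9 + 3 = 12, A[0][2] + B[2][2] = -4 + -5 = -9) = -9 (attained at k = 2)
  C[1][0] = min over k of (A[1][0] + B[0][0] = 10 + -4 = 6, A[1][1] + B[1][0] = -4 + 2 = -2, A[1][2] + B[2][0] = -4 + 10 = 6) = -2 (attained at k = 1)
  C[1][1] = min over k of (A[1][0] + B[0][1] = 10 + 5 = 15, A[1][1] + B[1][1] = -4 + 6 = 2, A[1][2] + B[2][1] = -4 + 9 = 5) = 2 (attained at k = 1)
  C[1][2] = min over k of (A[1][0] + B[0][2] = 10 + 3 = 13, A[1][1] + B[1][2] = -4 + 3 = -1, A[1][2] + B[2][2] = -4 + -5 = -9) = -9 (attained at k = 2)
  C[2][0] = min over k of (A[2][0] + B[0][0] = 6 + -4 = 2, A[2][1] + B[1][0] = 0 + 2 = 2, A[2][2] + B[2][0] = -2 + 10 = 8) = 2 (attained at k = 0)
  C[2][1] = min over k of (A[2][0] + B[0][1] = 6 + 5 = 11, A[2][1] + B[1][1] = 0 + 6 = 6, A[2][2] + B[2][1] = -2 + 9 = 7) = 6 (attained at k = 1)
  C[2][2] = min over k of (A[2][0] + B[0][2] = 6 + 3 = 9, A[2][1] + B[1][2] = 0 + 3 = 3, A[2][2] + B[2][2] = -2 + -5 = -7) = -7 (attained at k = 2)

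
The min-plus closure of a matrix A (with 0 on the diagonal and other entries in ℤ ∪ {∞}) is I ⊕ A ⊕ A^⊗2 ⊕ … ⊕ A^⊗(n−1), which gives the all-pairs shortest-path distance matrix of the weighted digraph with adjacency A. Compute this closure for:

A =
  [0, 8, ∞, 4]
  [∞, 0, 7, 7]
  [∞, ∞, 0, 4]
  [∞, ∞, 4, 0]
Closure =
  [0, 8, 8, 4]
  [∞, 0, 7, 7]
  [∞, ∞, 0, 4]
  [∞, ∞, 4, 0]

This is the Floyd-Warshall all-pairs shortest-path computation. For each intermediate vertex k = 0, 1, …, 3, update dist[i][j] ← min(dist[i][j], dist[i][k] + dist[k][j]). The final matrix gives, for each (i, j), the minimum total weight of any directed path from i to j (possibly empty when i = j).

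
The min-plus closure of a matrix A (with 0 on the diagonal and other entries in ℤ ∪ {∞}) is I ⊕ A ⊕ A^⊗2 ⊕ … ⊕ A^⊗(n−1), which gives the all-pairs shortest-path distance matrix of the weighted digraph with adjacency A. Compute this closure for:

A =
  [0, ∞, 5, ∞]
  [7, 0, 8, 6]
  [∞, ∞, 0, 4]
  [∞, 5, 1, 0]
Closure =
  [0, 14, 5, 9]
  [7, 0, 7, 6]
  [16, 9, 0, 4]
  [12, 5, 1, 0]

This is the Floyd-Warshall all-pairs shortest-path computation. For each intermediate vertex k = 0, 1, …, 3, update dist[i][j] ← min(dist[i][j], dist[i][k] + dist[k][j]). The final matrix gives, for each (i, j), the minimum total weight of any directed path from i to j (possibly empty when i = j).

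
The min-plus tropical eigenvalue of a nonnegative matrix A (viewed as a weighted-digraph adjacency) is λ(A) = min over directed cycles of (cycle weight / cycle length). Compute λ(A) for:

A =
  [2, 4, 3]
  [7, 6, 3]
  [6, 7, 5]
λ(A) = 2

Enumerate directed cycles and compute their means (weight / length). Sample:
  cycle 0 → 0: weight = 2, length = 1, mean = 2/1 ≈ 2.000
  cycle 1 → 1: weight = 6, length = 1, mean = 6/1 ≈ 6.000
  cycle 2 → 2: weight = 5, length = 1, mean = 5/1 ≈ 5.000
  cycle 0 → 1 → 0: weight = 11, length = 2, mean = 11/2 ≈ 5.500
  cycle 0 → 2 → 0: weight = 9, length = 2, mean = 9/2 ≈ 4.500
  cycle 1 → 0 → 1: weight = 11, length = 2, mean = 11/2 ≈ 5.500
Minimum mean = 2.000, attained e.g. along the cycle 0 → 0 with weight 2 and length 1. So λ(A) = 2/1 = 2.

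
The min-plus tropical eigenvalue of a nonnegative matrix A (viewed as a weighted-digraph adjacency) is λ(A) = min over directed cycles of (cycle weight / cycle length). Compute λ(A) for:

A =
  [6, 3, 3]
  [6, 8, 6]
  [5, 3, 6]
λ(A) = 4

Enumerate directed cycles and compute their means (weight / length). Sample:
  cycle 0 → 0: weight = 6, length = 1, mean = 6/1 ≈ 6.000
  cycle 1 → 1: weight = 8, length = 1, mean = 8/1 ≈ 8.000
  cycle 2 → 2: weight = 6, length = 1, mean = 6/1 ≈ 6.000
  cycle 0 → 1 → 0: weight = 9, length = 2, mean = 9/2 ≈ 4.500
  cycle 0 → 2 → 0: weight = 8, length = 2, mean = 8/2 ≈ 4.000
  cycle 1 → 0 → 1: weight = 9, length = 2, mean = 9/2 ≈ 4.500
Minimum mean = 4.000, attained e.g. along the cycle 0 → 2 → 0 with weight 8 and length 2. So λ(A) = 8/2 = 4.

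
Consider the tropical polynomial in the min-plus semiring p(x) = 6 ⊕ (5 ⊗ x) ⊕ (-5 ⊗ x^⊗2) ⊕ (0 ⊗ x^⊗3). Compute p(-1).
p(-1) = -7

A tropical monomial a ⊗ x^⊗i evaluates to a + i · x. Evaluating each term at x = -1:
  Term 0 contributes 6 + 0 · -1 = 6
  Term 1 contributes 5 + 1 · -1 = 4
  Term 2 contributes -5 + 2 · -1 = -7
  Term 3 contributes 0 + 3 · -1 = -3
p(-1) = ⊕ of these = min[6, 4, -7, -3] = -7.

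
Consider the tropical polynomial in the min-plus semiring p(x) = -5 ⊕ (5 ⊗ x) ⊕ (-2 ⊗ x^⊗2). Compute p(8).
p(8) = -5

A tropical monomial a ⊗ x^⊗i evaluates to a + i · x. Evaluating each term at x = 8:
  Term 0 contributes -5 + 0 · 8 = -5
  Term 1 contributes 5 + 1 · 8 = 13
  Term 2 contributes -2 + 2 · 8 = 14
p(8) = ⊕ of these = min[-5, 13, 14] = -5.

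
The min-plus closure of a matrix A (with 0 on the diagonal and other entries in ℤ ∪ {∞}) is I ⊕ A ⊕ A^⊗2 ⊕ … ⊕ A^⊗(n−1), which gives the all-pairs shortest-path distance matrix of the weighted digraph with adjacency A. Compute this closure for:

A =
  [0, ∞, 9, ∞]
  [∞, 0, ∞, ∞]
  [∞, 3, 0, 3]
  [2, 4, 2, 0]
Closure =
  [0, 12, 9, 12]
  [∞, 0, ∞, ∞]
  [5, 3, 0, 3]
  [2, 4, 2, 0]

This is the Floyd-Warshall all-pairs shortest-path computation. For each intermediate vertex k = 0, 1, …, 3, update dist[i][j] ← min(dist[i][j], dist[i][k] + dist[k][j]). The final matrix gives, for each (i, j), the minimum total weight of any directed path from i to j (possibly empty when i = j).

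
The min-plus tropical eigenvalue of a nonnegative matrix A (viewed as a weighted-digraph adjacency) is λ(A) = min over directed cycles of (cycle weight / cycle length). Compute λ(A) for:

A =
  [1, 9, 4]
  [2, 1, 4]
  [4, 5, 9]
λ(A) = 1

Enumerate directed cycles and compute their means (weight / length). Sample:
  cycle 0 → 0: weight = 1, length = 1, mean = 1/1 ≈ 1.000
  cycle 1 → 1: weight = 1, length = 1, mean = 1/1 ≈ 1.000
  cycle 2 → 2: weight = 9, length = 1, mean = 9/1 ≈ 9.000
  cycle 0 → 1 → 0: weight = 11, length = 2, mean = 11/2 ≈ 5.500
  cycle 0 → 2 → 0: weight = 8, length = 2, mean = 8/2 ≈ 4.000
  cycle 1 → 0 → 1: weight = 11, length = 2, mean = 11/2 ≈ 5.500
Minimum mean = 1.000, attained e.g. along the cycle 0 → 0 with weight 1 and length 1. So λ(A) = 1/1 = 1.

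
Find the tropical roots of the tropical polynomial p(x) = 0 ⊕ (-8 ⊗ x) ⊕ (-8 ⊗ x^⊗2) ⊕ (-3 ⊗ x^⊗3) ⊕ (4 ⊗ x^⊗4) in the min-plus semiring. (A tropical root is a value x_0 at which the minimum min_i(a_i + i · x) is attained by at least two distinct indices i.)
Roots: {-7, -5, 0, 8}

Each tropical root is a break point of the lower envelope of the lines y = a_i + i · x (there are 5 lines, with slopes 0, 1, ..., 4). Only the lines that attain the minimum somewhere contribute to roots; other lines are dominated. Here the surviving (envelope) indices are i = 4, i = 3, i = 2, i = 1, i = 0.
Intersections between consecutive envelope lines give the roots: for adjacent envelope indices i < j the intersection is x = (a_i − a_j) / (j − i). Reading off the sorted break points: {-7, -5, 0, 8}.
Verification: at each break x_0, at least two indices attain the minimum of min_i(a_i + i · x_0).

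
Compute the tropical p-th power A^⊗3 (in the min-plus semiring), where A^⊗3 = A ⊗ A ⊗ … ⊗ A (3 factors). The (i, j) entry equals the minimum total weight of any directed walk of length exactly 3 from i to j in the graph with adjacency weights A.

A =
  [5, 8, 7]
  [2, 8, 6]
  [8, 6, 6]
A^⊗3 =
  [15, 18, 17]
  [12, 15, 14]
  [13, 16, 15]

Each entry (A^⊗3)_ij equals the minimum over all length-3 walks i = v_0 → v_1 → … → v_3 = j of Σ_t A[v_t][v_{t+1}]. For example, for (i, j) = (0, 2) we minimise over 9 possible intermediate vertex sequences; the minimum is 17, attained along the walk 0 → 0 → 0 → 2.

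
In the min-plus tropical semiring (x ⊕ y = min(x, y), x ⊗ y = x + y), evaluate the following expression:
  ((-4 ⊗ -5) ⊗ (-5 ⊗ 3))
((-4 ⊗ -5) ⊗ (-5 ⊗ 3)) = -11

Expand innermost to outermost. Recall ⊕ takes the minimum of its arguments and ⊗ takes their sum. Working out the expression ((-4 ⊗ -5) ⊗ (-5 ⊗ 3)) gives -11.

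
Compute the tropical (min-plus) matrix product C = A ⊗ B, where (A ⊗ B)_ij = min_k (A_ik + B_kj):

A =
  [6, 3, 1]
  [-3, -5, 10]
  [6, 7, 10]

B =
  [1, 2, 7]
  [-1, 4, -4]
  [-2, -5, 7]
A ⊗ B =
  [-1, -4, -1]
  [-6, -1, -9]
  [6, 5, 3]

Apply the min-plus product entry-by-entry:
  C[0][0] = min over k of (A[0][0] + B[0][0] = 6 + 1 = 7, A[0][1] + B[1][0] = 3 + -1 = 2, A[0][2] + B[2][0] = 1 + -2 = -1) = -1 (attained at k = 2)
  C[0][1] = min over k of (A[0][0] + B[0][1] = 6 + 2 = 8, A[0][1] + B[1][1] = 3 + 4 = 7, A[0][2] + B[2][1] = 1 + -5 = -4) = -4 (attained at k = 2)
  C[0][2] = min over k of (A[0][0] + B[0][2] = 6 + 7 = 13, A[0][1] + B[1][2] = 3 + -4 = -1, A[0][2] + B[2][2] = 1 + 7 = 8) = -1 (attained at k = 1)
  C[1][0] = min over k of (A[1][0] + B[0][0] = -3 + 1 = -2, A[1][1] + B[1][0] = -5 + -1 = -6, A[1][2] + B[2][0] = 10 + -2 = 8) = -6 (attained at k = 1)
  C[1][1] = min over k of (A[1][0] + B[0][1] = -3 + 2 = -1, A[1][1] + B[1][1] = -5 + 4 = -1, A[1][2] + B[2][1] = 10 + -5 = 5) = -1 (attained at k = 0)
  C[1][2] = min over k of (A[1][0] + B[0][2] = -3 + 7 = 4, A[1][1] + B[1][2] = -5 + -4 = -9, A[1][2] + B[2][2] = 10 + 7 = 17) = -9 (attained at k = 1)
  C[2][0] = min over k of (A[2][0] + B[0][0] = 6 + 1 = 7, A[2][1] + B[1][0] = 7 + -1 = 6, A[2][2] + B[2][0] = 10 + -2 = 8) = 6 (attained at k = 1)
  C[2][1] = min over k of (A[2][0] + B[0][1] = 6 + 2 = 8, A[2][1] + B[1][1] = 7 + 4 = 11, A[2][2] + B[2][1] = 10 + -5 = 5) = 5 (attained at k = 2)
  C[2][2] = min over k of (A[2][0] + B[0][2] = 6 + 7 = 13, A[2][1] + B[1][2] = 7 + -4 = 3, A[2][2] + B[2][2] = 10 + 7 = 17) = 3 (attained at k = 1)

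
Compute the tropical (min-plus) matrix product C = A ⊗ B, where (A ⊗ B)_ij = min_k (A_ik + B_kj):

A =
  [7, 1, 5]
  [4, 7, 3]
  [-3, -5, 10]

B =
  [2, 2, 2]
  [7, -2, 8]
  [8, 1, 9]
A ⊗ B =
  [8, -1, 9]
  [6, 4, 6]
  [-1, -7, -1]

Apply the min-plus product entry-by-entry:
  C[0][0] = min over k of (A[0][0] + B[0][0] = 7 + 2 = 9, A[0][1] + B[1][0] = 1 + 7 = 8, A[0][2] + B[2][0] = 5 + 8 = 13) = 8 (attained at k = 1)
  C[0][1] = min over k of (A[0][0] + B[0][1] = 7 + 2 = 9, A[0][1] + B[1][1] = 1 + -2 = -1, A[0][2] + B[2][1] = 5 + 1 = 6) = -1 (attained at k = 1)
  C[0][2] = min over k of (A[0][0] + B[0][2] = 7 + 2 = 9, A[0][1] + B[1][2] = 1 + 8 = 9, A[0][2] + B[2][2] = 5 + 9 = 14) = 9 (attained at k = 0)
  C[1][0] = min over k of (A[1][0] + B[0][0] = 4 + 2 = 6, A[1][1] + B[1][0] = 7 + 7 = 14, A[1][2] + B[2][0] = 3 + 8 = 11) = 6 (attained at k = 0)
  C[1][1] = min over k of (A[1][0] + B[0][1] = 4 + 2 = 6, A[1][1] + B[1][1] = 7 + -2 = 5, A[1][2] + B[2][1] = 3 + 1 = 4) = 4 (attained at k = 2)
  C[1][2] = min over k of (A[1][0] + B[0][2] = 4 + 2 = 6, A[1][1] + B[1][2] = 7 + 8 = 15, A[1][2] + B[2][2] = 3 + 9 = 12) = 6 (attained at k = 0)
  C[2][0] = min over k of (A[2][0] + B[0][0] = -3 + 2 = -1, A[2][1] + B[1][0] = -5 + 7 = 2, A[2][2] + B[2][0] = 10 + 8 = 18) = -1 (attained at k = 0)
  C[2][1] = min over k of (A[2][0] + B[0][1] = -3 + 2 = -1, A[2][1] + B[1][1] = -5 + -2 = -7, A[2][2] + B[2][1] = 10 + 1 = 11) = -7 (attained at k = 1)
  C[2][2] = min over k of (A[2][0] + B[0][2] = -3 + 2 = -1, A[2][1] + B[1][2] = -5 + 8 = 3, A[2][2] + B[2][2] = 10 + 9 = 19) = -1 (attained at k = 0)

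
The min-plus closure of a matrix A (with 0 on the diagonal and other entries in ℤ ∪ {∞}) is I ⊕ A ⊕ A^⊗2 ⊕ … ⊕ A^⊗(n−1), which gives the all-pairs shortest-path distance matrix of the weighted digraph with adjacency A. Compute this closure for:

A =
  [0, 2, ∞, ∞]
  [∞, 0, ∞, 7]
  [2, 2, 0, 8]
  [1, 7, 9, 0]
Closure =
  [0, 2, 18, 9]
  [8, 0, 16, 7]
  [2, 2, 0, 8]
  [1, 3, 9, 0]

This is the Floyd-Warshall all-pairs shortest-path computation. For each intermediate vertex k = 0, 1, …, 3, update dist[i][j] ← min(dist[i][j], dist[i][k] + dist[k][j]). The final matrix gives, for each (i, j), the minimum total weight of any directed path from i to j (possibly empty when i = j).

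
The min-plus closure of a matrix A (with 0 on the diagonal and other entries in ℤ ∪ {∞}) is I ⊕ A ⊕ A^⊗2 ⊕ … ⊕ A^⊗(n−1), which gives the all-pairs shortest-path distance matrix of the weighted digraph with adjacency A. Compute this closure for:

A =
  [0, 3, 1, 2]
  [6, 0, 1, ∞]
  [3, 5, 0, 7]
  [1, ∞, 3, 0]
Closure =
  [0, 3, 1, 2]
  [4, 0, 1, 6]
  [3, 5, 0, 5]
  [1, 4, 2, 0]

This is the Floyd-Warshall all-pairs shortest-path computation. For each intermediate vertex k = 0, 1, …, 3, update dist[i][j] ← min(dist[i][j], dist[i][k] + dist[k][j]). The final matrix gives, for each (i, j), the minimum total weight of any directed path from i to j (possibly empty when i = j).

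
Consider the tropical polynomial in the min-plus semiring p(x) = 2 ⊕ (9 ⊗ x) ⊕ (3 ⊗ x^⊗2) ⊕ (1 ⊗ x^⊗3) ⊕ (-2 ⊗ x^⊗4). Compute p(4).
p(4) = 2

A tropical monomial a ⊗ x^⊗i evaluates to a + i · x. Evaluating each term at x = 4:
  Term 0 contributes 2 + 0 · 4 = 2
  Term 1 contributes 9 + 1 · 4 = 13
  Term 2 contributes 3 + 2 · 4 = 11
  Term 3 contributes 1 + 3 · 4 = 13
  Term 4 contributes -2 + 4 · 4 = 14
p(4) = ⊕ of these = min[2, 13, 11, 13, 14] = 2.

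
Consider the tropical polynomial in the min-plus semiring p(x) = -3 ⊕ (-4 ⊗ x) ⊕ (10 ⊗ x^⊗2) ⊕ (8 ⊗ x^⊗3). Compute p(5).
p(5) = -3

A tropical monomial a ⊗ x^⊗i evaluates to a + i · x. Evaluating each term at x = 5:
  Term 0 contributes -3 + 0 · 5 = -3
  Term 1 contributes -4 + 1 · 5 = 1
  Term 2 contributes 10 + 2 · 5 = 20
  Term 3 contributes 8 + 3 · 5 = 23
p(5) = ⊕ of these = min[-3, 1, 20, 23] = -3.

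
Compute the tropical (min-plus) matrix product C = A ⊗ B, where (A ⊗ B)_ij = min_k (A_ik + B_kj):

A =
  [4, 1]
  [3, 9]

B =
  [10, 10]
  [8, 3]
A ⊗ B =
  [9, 4]
  [13, 12]

Apply the min-plus product entry-by-entry:
  C[0][0] = min over k of (A[0][0] + B[0][0] = 4 + 10 = 14, A[0][1] + B[1][0] = 1 + 8 = 9) = 9 (attained at k = 1)
  C[0][1] = min over k of (A[0][0] + B[0][1] = 4 + 10 = 14, A[0][1] + B[1][1] = 1 + 3 = 4) = 4 (attained at k = 1)
  C[1][0] = min over k of (A[1][0] + B[0][0] = 3 + 10 = 13, A[1][1] + B[1][0] = 9 + 8 = 17) = 13 (attained at k = 0)
  C[1][1] = min over k of (A[1][0] + B[0][1] = 3 + 10 = 13, A[1][1] + B[1][1] = 9 + 3 = 12) = 12 (attained at k = 1)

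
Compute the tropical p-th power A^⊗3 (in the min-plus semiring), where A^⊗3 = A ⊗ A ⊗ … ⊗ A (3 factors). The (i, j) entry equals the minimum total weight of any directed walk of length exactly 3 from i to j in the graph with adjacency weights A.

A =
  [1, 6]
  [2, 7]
A^⊗3 =
  [3, 8]
  [4, 9]

Each entry (A^⊗3)_ij equals the minimum over all length-3 walks i = v_0 → v_1 → … → v_3 = j of Σ_t A[v_t][v_{t+1}]. For example, for (i, j) = (0, 1) we minimise over 4 possible intermediate vertex sequences; the minimum is 8, attained along the walk 0 → 0 → 0 → 1.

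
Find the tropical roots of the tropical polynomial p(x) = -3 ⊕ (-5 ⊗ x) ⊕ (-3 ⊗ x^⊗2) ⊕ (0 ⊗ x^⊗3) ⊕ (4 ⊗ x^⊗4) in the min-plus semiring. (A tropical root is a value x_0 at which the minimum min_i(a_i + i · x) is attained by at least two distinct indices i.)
Roots: {-4, -3, -2, 2}

Each tropical root is a break point of the lower envelope of the lines y = a_i + i · x (there are 5 lines, with slopes 0, 1, ..., 4). Only the lines that attain the minimum somewhere contribute to roots; other lines are dominated. Here the surviving (envelope) indices are i = 4, i = 3, i = 2, i = 1, i = 0.
Intersections between consecutive envelope lines give the roots: for adjacent envelope indices i < j the intersection is x = (a_i − a_j) / (j − i). Reading off the sorted break points: {-4, -3, -2, 2}.
Verification: at each break x_0, at least two indices attain the minimum of min_i(a_i + i · x_0).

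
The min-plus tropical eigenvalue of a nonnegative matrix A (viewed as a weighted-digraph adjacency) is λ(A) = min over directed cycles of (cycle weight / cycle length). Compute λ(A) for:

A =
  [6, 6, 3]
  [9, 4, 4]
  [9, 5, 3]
λ(A) = 3

Enumerate directed cycles and compute their means (weight / length). Sample:
  cycle 0 → 0: weight = 6, length = 1, mean = 6/1 ≈ 6.000
  cycle 1 → 1: weight = 4, length = 1, mean = 4/1 ≈ 4.000
  cycle 2 → 2: weight = 3, length = 1, mean = 3/1 ≈ 3.000
  cycle 0 → 1 → 0: weight = 15, length = 2, mean = 15/2 ≈ 7.500
  cycle 0 → 2 → 0: weight = 12, length = 2, mean = 12/2 ≈ 6.000
  cycle 1 → 0 → 1: weight = 15, length = 2, mean = 15/2 ≈ 7.500
Minimum mean = 3.000, attained e.g. along the cycle 2 → 2 with weight 3 and length 1. So λ(A) = 3/1 = 3.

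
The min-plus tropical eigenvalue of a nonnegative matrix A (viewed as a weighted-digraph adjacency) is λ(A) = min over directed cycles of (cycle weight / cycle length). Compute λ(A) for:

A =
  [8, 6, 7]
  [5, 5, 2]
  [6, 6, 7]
λ(A) = 4

Enumerate directed cycles and compute their means (weight / length). Sample:
  cycle 0 → 0: weight = 8, length = 1, mean = 8/1 ≈ 8.000
  cycle 1 → 1: weight = 5, length = 1, mean = 5/1 ≈ 5.000
  cycle 2 → 2: weight = 7, length = 1, mean = 7/1 ≈ 7.000
  cycle 0 → 1 → 0: weight = 11, length = 2, mean = 11/2 ≈ 5.500
  cycle 0 → 2 → 0: weight = 13, length = 2, mean = 13/2 ≈ 6.500
  cycle 1 → 0 → 1: weight = 11, length = 2, mean = 11/2 ≈ 5.500
Minimum mean = 4.000, attained e.g. along the cycle 1 → 2 → 1 with weight 8 and length 2. So λ(A) = 8/2 = 4.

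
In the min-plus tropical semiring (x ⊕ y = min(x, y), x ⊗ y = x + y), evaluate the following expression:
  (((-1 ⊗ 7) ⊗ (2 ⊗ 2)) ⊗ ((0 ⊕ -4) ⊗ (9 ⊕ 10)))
(((-1 ⊗ 7) ⊗ (2 ⊗ 2)) ⊗ ((0 ⊕ -4) ⊗ (9 ⊕ 10))) = 15

Expand innermost to outermost. Recall ⊕ takes the minimum of its arguments and ⊗ takes their sum. Working out the expression (((-1 ⊗ 7) ⊗ (2 ⊗ 2)) ⊗ ((0 ⊕ -4) ⊗ (9 ⊕ 10))) gives 15.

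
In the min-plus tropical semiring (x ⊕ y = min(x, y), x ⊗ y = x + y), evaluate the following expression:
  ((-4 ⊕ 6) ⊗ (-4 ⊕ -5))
((-4 ⊕ 6) ⊗ (-4 ⊕ -5)) = -9

Expand innermost to outermost. Recall ⊕ takes the minimum of its arguments and ⊗ takes their sum. Working out the expression ((-4 ⊕ 6) ⊗ (-4 ⊕ -5)) gives -9.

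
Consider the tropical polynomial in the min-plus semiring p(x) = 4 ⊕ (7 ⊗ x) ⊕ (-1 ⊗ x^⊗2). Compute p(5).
p(5) = 4

A tropical monomial a ⊗ x^⊗i evaluates to a + i · x. Evaluating each term at x = 5:
  Term 0 contributes 4 + 0 · 5 = 4
  Term 1 contributes 7 + 1 · 5 = 12
  Term 2 contributes -1 + 2 · 5 = 9
p(5) = ⊕ of these = min[4, 12, 9] = 4.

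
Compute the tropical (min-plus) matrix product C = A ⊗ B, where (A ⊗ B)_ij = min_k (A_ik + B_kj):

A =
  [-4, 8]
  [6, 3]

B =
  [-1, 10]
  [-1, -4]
A ⊗ B =
  [-5, 4]
  [2, -1]

Apply the min-plus product entry-by-entry:
  C[0][0] = min over k of (A[0][0] + B[0][0] = -4 + -1 = -5, A[0][1] + B[1][0] = 8 + -1 = 7) = -5 (attained at k = 0)
  C[0][1] = min over k of (A[0][0] + B[0][1] = -4 + 10 = 6, A[0][1] + B[1][1] = 8 + -4 = 4) = 4 (attained at k = 1)
  C[1][0] = min over k of (A[1][0] + B[0][0] = 6 + -1 = 5, A[1][1] + B[1][0] = 3 + -1 = 2) = 2 (attained at k = 1)
  C[1][1] = min over k of (A[1][0] + B[0][1] = 6 + 10 = 16, A[1][1] + B[1][1] = 3 + -4 = -1) = -1 (attained at k = 1)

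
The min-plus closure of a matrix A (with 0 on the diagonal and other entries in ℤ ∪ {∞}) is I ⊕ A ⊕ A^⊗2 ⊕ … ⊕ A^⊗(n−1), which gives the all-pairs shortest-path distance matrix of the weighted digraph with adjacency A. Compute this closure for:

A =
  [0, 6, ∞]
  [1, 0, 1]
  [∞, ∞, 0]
Closure =
  [0, 6, 7]
  [1, 0, 1]
  [∞, ∞, 0]

This is the Floyd-Warshall all-pairs shortest-path computation. For each intermediate vertex k = 0, 1, …, 2, update dist[i][j] ← min(dist[i][j], dist[i][k] + dist[k][j]). The final matrix gives, for each (i, j), the minimum total weight of any directed path from i to j (possibly empty when i = j).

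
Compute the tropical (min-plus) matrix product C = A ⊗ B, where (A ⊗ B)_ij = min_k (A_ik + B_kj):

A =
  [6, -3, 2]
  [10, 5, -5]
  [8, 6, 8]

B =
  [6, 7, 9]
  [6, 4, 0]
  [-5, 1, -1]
A ⊗ B =
  [-3, 1, -3]
  [-10, -4, -6]
  [3, 9, 6]

Apply the min-plus product entry-by-entry:
  C[0][0] = min over k of (A[0][0] + B[0][0] = 6 + 6 = 12, A[0][1] + B[1][0] = -3 + 6 = 3, A[0][2] + B[2][0] = 2 + -5 = -3) = -3 (attained at k = 2)
  C[0][1] = min over k of (A[0][0] + B[0][1] = 6 + 7 = 13, A[0][1] + B[1][1] = -3 + 4 = 1, A[0][2] + B[2][1] = 2 + 1 = 3) = 1 (attained at k = 1)
  C[0][2] = min over k of (A[0][0] + B[0][2] = 6 + 9 = 15, A[0][1] + B[1][2] = -3 + 0 = -3, A[0][2] + B[2][2] = 2 + -1 = 1) = -3 (attained at k = 1)
  C[1][0] = min over k of (A[1][0] + B[0][0] = 10 + 6 = 16, A[1][1] + B[1][0] = 5 + 6 = 11, A[1][2] + B[2][0] = -5 + -5 = -10) = -10 (attained at k = 2)
  C[1][1] = min over k of (A[1][0] + B[0][1] = 10 + 7 = 17, A[1][1] + B[1][1] = 5 + 4 = 9, A[1][2] + B[2][1] = -5 + 1 = -4) = -4 (attained at k = 2)
  C[1][2] = min over k of (A[1][0] + B[0][2] = 10 + 9 = 19, A[1][1] + B[1][2] = 5 + 0 = 5, A[1][2] + B[2][2] = -5 + -1 = -6) = -6 (attained at k = 2)
  C[2][0] = min over k of (A[2][0] + B[0][0] = 8 + 6 = 14, A[2][1] + B[1][0] = 6 + 6 = 12, A[2][2] + B[2][0] = 8 + -5 = 3) = 3 (attained at k = 2)
  C[2][1] = min over k of (A[2][0] + B[0][1] = 8 + 7 = 15, A[2][1] + B[1][1] = 6 + 4 = 10, A[2][2] + B[2][1] = 8 + 1 = 9) = 9 (attained at k = 2)
  C[2][2] = min over k of (A[2][0] + B[0][2] = 8 + 9 = 17, A[2][1] + B[1][2] = 6 + 0 = 6, A[2][2] + B[2][2] = 8 + -1 = 7) = 6 (attained at k = 1)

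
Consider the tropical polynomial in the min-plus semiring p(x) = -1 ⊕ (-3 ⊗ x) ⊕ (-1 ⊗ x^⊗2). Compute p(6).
p(6) = -1

A tropical monomial a ⊗ x^⊗i evaluates to a + i · x. Evaluating each term at x = 6:
  Term 0 contributes -1 + 0 · 6 = -1
  Term 1 contributes -3 + 1 · 6 = 3
  Term 2 contributes -1 + 2 · 6 = 11
p(6) = ⊕ of these = min[-1, 3, 11] = -1.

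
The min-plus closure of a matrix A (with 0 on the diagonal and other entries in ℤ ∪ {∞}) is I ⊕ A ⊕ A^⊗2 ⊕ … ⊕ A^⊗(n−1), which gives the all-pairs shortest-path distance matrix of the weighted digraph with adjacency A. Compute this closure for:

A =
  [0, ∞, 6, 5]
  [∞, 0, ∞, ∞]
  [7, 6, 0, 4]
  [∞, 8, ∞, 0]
Closure =
  [0, 12, 6, 5]
  [∞, 0, ∞, ∞]
  [7, 6, 0, 4]
  [∞, 8, ∞, 0]

This is the Floyd-Warshall all-pairs shortest-path computation. For each intermediate vertex k = 0, 1, …, 3, update dist[i][j] ← min(dist[i][j], dist[i][k] + dist[k][j]). The final matrix gives, for each (i, j), the minimum total weight of any directed path from i to j (possibly empty when i = j).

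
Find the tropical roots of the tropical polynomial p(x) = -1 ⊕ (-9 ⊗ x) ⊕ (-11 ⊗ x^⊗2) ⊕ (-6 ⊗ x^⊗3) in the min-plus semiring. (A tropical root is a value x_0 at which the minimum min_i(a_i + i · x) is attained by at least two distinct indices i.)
Roots: {-5, 2, 8}

Each tropical root is a break point of the lower envelope of the lines y = a_i + i · x (there are 4 lines, with slopes 0, 1, ..., 3). Only the lines that attain the minimum somewhere contribute to roots; other lines are dominated. Here the surviving (envelope) indices are i = 3, i = 2, i = 1, i = 0.
Intersections between consecutive envelope lines give the roots: for adjacent envelope indices i < j the intersection is x = (a_i − a_j) / (j − i). Reading off the sorted break points: {-5, 2, 8}.
Verification: at each break x_0, at least two indices attain the minimum of min_i(a_i + i · x_0).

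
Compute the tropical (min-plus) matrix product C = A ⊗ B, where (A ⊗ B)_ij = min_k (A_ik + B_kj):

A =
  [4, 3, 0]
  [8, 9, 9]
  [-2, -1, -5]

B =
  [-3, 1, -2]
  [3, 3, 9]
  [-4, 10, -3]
A ⊗ B =
  [-4, 5, -3]
  [5, 9, 6]
  [-9, -1, -8]

Apply the min-plus product entry-by-entry:
  C[0][0] = min over k of (A[0][0] + B[0][0] = 4 + -3 = 1, A[0][1] + B[1][0] = 3 + 3 = 6, A[0][2] + B[2][0] = 0 + -4 = -4) = -4 (attained at k = 2)
  C[0][1] = min over k of (A[0][0] + B[0][1] = 4 + 1 = 5, A[0][1] + B[1][1] = 3 + 3 = 6, A[0][2] + B[2][1] = 0 + 10 = 10) = 5 (attained at k = 0)
  C[0][2] = min over k of (A[0][0] + B[0][2] = 4 + -2 = 2, A[0][1] + B[1][2] = 3 + 9 = 12, A[0][2] + B[2][2] = 0 + -3 = -3) = -3 (attained at k = 2)
  C[1][0] = min over k of (A[1][0] + B[0][0] = 8 + -3 = 5, A[1][1] + B[1][0] = 9 + 3 = 12, A[1][2] + B[2][0] = 9 + -4 = 5) = 5 (attained at k = 0)
  C[1][1] = min over k of (A[1][0] + B[0][1] = 8 + 1 = 9, A[1][1] + B[1][1] = 9 + 3 = 12, A[1][2] + B[2][1] = 9 + 10 = 19) = 9 (attained at k = 0)
  C[1][2] = min over k of (A[1][0] + B[0][2] = 8 + -2 = 6, A[1][1] + B[1][2] = 9 + 9 = 18, A[1][2] + B[2][2] = 9 + -3 = 6) = 6 (attained at k = 0)
  C[2][0] = min over k of (A[2][0] + B[0][0] = -2 + -3 = -5, A[2][1] + B[1][0] = -1 + 3 = 2, A[2][2] + B[2][0] = -5 + -4 = -9) = -9 (attained at k = 2)
  C[2][1] = min over k of (A[2][0] + B[0][1] = -2 + 1 = -1, A[2][1] + B[1][1] = -1 + 3 = 2, A[2][2] + B[2][1] = -5 + 10 = 5) = -1 (attained at k = 0)
  C[2][2] = min over k of (A[2][0] + B[0][2] = -2 + -2 = -4, A[2][1] + B[1][2] = -1 + 9 = 8, A[2][2] + B[2][2] = -5 + -3 = -8) = -8 (attained at k = 2)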